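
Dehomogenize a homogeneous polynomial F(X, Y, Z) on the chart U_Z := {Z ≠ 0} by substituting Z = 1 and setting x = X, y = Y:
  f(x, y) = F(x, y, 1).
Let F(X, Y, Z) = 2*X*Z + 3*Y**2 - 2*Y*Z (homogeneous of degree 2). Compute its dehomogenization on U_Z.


f(x, y) = 2*x + 3*y**2 - 2*y

On U_Z we set Z = 1. Each monomial c·X^i·Y^j·Z^k in F becomes c·x^i·y^j·1^k = c·x^i·y^j.
Substituting Z = 1: F(X, Y, 1) = 2*x + 3*y**2 - 2*y.
Note: deg(f) ≤ deg(F) = 2; strict inequality happens when F is divisible by Z (lost terms).


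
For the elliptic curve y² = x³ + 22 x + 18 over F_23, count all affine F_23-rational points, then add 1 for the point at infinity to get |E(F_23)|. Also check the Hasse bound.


Affine points = {(0, 8), (0, 15), (1, 8), (1, 15), (2, 1), (2, 22), (4, 3), (4, 20), (5, 0), (7, 3), (7, 20), (8, 4), (8, 19), (9, 5), (9, 18), (11, 2), (11, 21), (12, 3), (12, 20), (16, 2), (16, 21), (18, 6), (18, 17), (19, 2), (19, 21), (21, 9), (21, 14), (22, 8), (22, 15)}; affine count = 29; |E(F_23)| = 30.

Discriminant check: Δ ∝ 4a³ + 27b² = 4·22³ + 27·18² = 4·10648 + 27·324 ≡ 4 (mod 23). Nonzero ⇒ E is nonsingular.
For each x ∈ F_23, compute rhs = x³ + 22·x + 18 mod 23, then count y ∈ F_23 with y² ≡ rhs.
  x = 0: rhs = 18, matching y values: 8, 15 (2 points).
  x = 1: rhs = 18, matching y values: 8, 15 (2 points).
  x = 2: rhs = 1, matching y values: 1, 22 (2 points).
  x = 3: rhs = 19, matching y values: none (0 points).
  x = 4: rhs = 9, matching y values: 3, 20 (2 points).
  x = 5: rhs = 0, matching y values: 0 (1 points).
  x = 6: rhs = 21, matching y values: none (0 points).
  x = 7: rhs = 9, matching y values: 3, 20 (2 points).
  x = 8: rhs = 16, matching y values: 4, 19 (2 points).
  x = 9: rhs = 2, matching y values: 5, 18 (2 points).
  x = 10: rhs = 19, matching y values: none (0 points).
  x = 11: rhs = 4, matching y values: 2, 21 (2 points).
  x = 12: rhs = 9, matching y values: 3, 20 (2 points).
  x = 13: rhs = 17, matching y values: none (0 points).
  x = 14: rhs = 11, matching y values: none (0 points).
  x = 15: rhs = 20, matching y values: none (0 points).
  x = 16: rhs = 4, matching y values: 2, 21 (2 points).
  x = 17: rhs = 15, matching y values: none (0 points).
  x = 18: rhs = 13, matching y values: 6, 17 (2 points).
  x = 19: rhs = 4, matching y values: 2, 21 (2 points).
  x = 20: rhs = 17, matching y values: none (0 points).
  x = 21: rhs = 12, matching y values: 9, 14 (2 points).
  x = 22: rhs = 18, matching y values: 8, 15 (2 points).
Total affine count: 29.
Full point count |E(F_23)| = 29 + 1 = 30.
Hasse bound: |30 − (23+1)| = |6| = 6 ≤ 2√23 ≈ 9.5917 ✓.


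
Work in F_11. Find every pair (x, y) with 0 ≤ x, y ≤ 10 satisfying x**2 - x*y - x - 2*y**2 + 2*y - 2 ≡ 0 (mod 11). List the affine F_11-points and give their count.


Affine F_11-points: {(2, 0), (3, 8), (6, 1), (6, 8), (7, 1), (7, 2), (9, 6), (9, 7), (10, 0), (10, 7)}; count = 10.

For each of the 121 pairs (x, y) ∈ F_11², evaluate f(x, y) mod 11. Record the zeros.
  x = 0: [0↦9, 1↦9, 2↦5, 3↦8, 4↦7, 5↦2, 6↦4, 7↦2, 8↦7, 9↦8, 10↦5]  zeros at y ∈ ∅
  x = 1: [0↦9, 1↦8, 2↦3, 3↦5, 4↦3, 5↦8, 6↦9, 7↦6, 8↦10, 9↦10, 10↦6]  zeros at y ∈ ∅
  x = 2: [0↦0, 1↦9, 2↦3, 3↦4, 4↦1, 5↦5, 6↦5, 7↦1, 8↦4, 9↦3, 10↦9]  zeros at y ∈ {0}
  x = 3: [0↦4, 1↦1, 2↦5, 3↦5, 4↦1, 5↦4, 6↦3, 7↦9, 8↦0, 9↦9, 10↦3]  zeros at y ∈ {8}
  x = 4: [0↦10, 1↦6, 2↦9, 3↦8, 4↦3, 5↦5, 6↦3, 7↦8, 8↦9, 9↦6, 10↦10]  zeros at y ∈ ∅
  x = 5: [0↦7, 1↦2, 2↦4, 3↦2, 4↦7, 5↦8, 6↦5, 7↦9, 8↦9, 9↦5, 10↦8]  zeros at y ∈ ∅
  x = 6: [0↦6, 1↦0, 2↦1, 3↦9, 4↦2, 5↦2, 6↦9, 7↦1, 8↦0, 9↦6, 10↦8]  zeros at y ∈ {1, 8}
  x = 7: [0↦7, 1↦0, 2↦0, 3↦7, 4↦10, 5↦9, 6↦4, 7↦6, 8↦4, 9↦9, 10↦10]  zeros at y ∈ {1, 2}
  x = 8: [0↦10, 1↦2, 2↦1, 3↦7, 4↦9, 5↦7, 6↦1, 7↦2, 8↦10, 9↦3, 10↦3]  zeros at y ∈ ∅
  x = 9: [0↦4, 1↦6, 2↦4, 3↦9, 4↦10, 5↦7, 6↦0, 7↦0, 8↦7, 9↦10, 10↦9]  zeros at y ∈ {6, 7}
  x = 10: [0↦0, 1↦1, 2↦9, 3↦2, 4↦2, 5↦9, 6↦1, 7↦0, 8↦6, 9↦8, 10↦6]  zeros at y ∈ {0, 7}
Collecting zeros: affine points = {(2, 0), (3, 8), (6, 1), (6, 8), (7, 1), (7, 2), (9, 6), (9, 7), (10, 0), (10, 7)}.
Total count |C(F_11)_aff| = 10.


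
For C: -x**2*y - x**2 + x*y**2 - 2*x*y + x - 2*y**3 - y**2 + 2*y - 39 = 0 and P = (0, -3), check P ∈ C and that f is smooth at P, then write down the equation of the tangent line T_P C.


Tangent line at P: 16*x - 46*y - 138 = 0.

Step 1: f(0, -3) = 0, so P lies on C.
Step 2: partial derivatives
  f_x(x, y) = -2*x*y - 2*x + y**2 - 2*y + 1, f_y(x, y) = -x**2 + 2*x*y - 2*x - 6*y**2 - 2*y + 2.
  f_x(P) = 16, f_y(P) = -46 (gradient nonzero, so P is smooth).
Step 3: tangent line at P: 16·(x − 0) + -46·(y − -3) = 0.
Expanding: 16*x - 46*y - 138 = 0.


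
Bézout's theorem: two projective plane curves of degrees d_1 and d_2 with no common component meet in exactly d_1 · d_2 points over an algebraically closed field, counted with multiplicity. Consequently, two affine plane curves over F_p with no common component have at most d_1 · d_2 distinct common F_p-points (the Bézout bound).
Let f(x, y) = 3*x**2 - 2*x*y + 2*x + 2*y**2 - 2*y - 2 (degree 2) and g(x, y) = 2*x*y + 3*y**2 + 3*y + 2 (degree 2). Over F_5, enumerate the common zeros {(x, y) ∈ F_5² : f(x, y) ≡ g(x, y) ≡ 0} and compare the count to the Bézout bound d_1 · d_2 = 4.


Common zeros: ∅; count = 0; Bézout bound = 4.

deg(f) = 2, deg(g) = 2, so Bézout bound = 4.
Scan x ∈ F_5. For each x, list the y ∈ F_5 with f(x, y) ≡ 0 and those with g(x, y) ≡ 0 (mod 5); the common zeros in that column are the intersection.
  x = 0: f ≡ 0 at y ∈ {3}; g ≡ 0 at y ∈ {2}; common: ∅.
  x = 1: f ≡ 0 at y ∈ ∅; g ≡ 0 at y ∈ {1, 4}; common: ∅.
  x = 2: f ≡ 0 at y ∈ {1, 2}; g ≡ 0 at y ∈ {3}; common: ∅.
  x = 3: f ≡ 0 at y ∈ {1, 3}; g ≡ 0 at y ∈ ∅; common: ∅.
  x = 4: f ≡ 0 at y ∈ ∅; g ≡ 0 at y ∈ ∅; common: ∅.
Collecting: common zeros = ∅, so the count is 0.
Comparison with the Bézout bound: 0 ≤ 4 = deg(f)·deg(g), as expected for curves with no common component (the affine F_5-count falls short of the bound because intersections may lie at infinity, over extension fields, or carry multiplicity).


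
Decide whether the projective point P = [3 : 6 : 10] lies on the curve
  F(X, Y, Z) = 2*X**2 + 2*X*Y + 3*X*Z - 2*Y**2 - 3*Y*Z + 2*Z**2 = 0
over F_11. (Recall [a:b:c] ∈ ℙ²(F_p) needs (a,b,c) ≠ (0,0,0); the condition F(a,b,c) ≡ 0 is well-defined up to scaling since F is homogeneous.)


F(3,6,10) ≡ 4 (mod 11); P is NOT on the curve.

Evaluate F(3, 6, 10) term-by-term (mod 11).
  2*X**2 ↦ 2·9·1·1 = 18
  2*X*Y ↦ 2·3·6·1 = 36
  3*X*Z ↦ 3·3·1·10 = 90
  -2*Y**2 ↦ -2·1·36·1 = -72
  -3*Y*Z ↦ -3·1·6·10 = -180
  2*Z**2 ↦ 2·1·1·100 = 200
Sum: F(3, 6, 10) = (18) + (36) + (90) + (-72) + (-180) + (200) = 92.
Reducing mod 11: 92 ≡ 4 (mod 11).
Since F(a, b, c) ≡ 4 ≠ 0 (mod 11), P does NOT lie on the curve.


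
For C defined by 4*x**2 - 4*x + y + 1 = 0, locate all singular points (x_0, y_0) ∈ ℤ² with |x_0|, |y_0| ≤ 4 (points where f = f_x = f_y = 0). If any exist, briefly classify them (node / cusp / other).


No singular points in the scanned grid; C is smooth there.

Compute partial derivatives:
  f_x = 8*x - 4.
  f_y = 1.
f_y = 1 is a nonzero constant, so f_y never vanishes: no point (x, y) can satisfy f = f_x = f_y = 0. In particular no (x, y) ∈ {−4, ..., 4}² is singular; the curve is smooth.


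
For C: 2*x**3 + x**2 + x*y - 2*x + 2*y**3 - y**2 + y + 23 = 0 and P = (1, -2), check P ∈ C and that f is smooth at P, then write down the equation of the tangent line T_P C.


Tangent line at P: 4*x + 30*y + 56 = 0.

Step 1: f(1, -2) = 0, so P lies on C.
Step 2: partial derivatives
  f_x(x, y) = 6*x**2 + 2*x + y - 2, f_y(x, y) = x + 6*y**2 - 2*y + 1.
  f_x(P) = 4, f_y(P) = 30 (gradient nonzero, so P is smooth).
Step 3: tangent line at P: 4·(x − 1) + 30·(y − -2) = 0.
Expanding: 4*x + 30*y + 56 = 0.


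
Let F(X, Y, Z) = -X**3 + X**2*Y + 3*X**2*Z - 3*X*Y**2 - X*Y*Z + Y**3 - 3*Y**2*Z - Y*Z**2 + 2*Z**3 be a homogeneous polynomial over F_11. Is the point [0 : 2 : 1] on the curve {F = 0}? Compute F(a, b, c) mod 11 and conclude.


F(0,2,1) ≡ 7 (mod 11); P is NOT on the curve.

Evaluate F(0, 2, 1) term-by-term (mod 11).
  -X**3 ↦ -1·0·1·1 = 0
  X**2*Y ↦ 1·0·2·1 = 0
  3*X**2*Z ↦ 3·0·1·1 = 0
  -3*X*Y**2 ↦ -3·0·4·1 = 0
  -X*Y*Z ↦ -1·0·2·1 = 0
  Y**3 ↦ 1·1·8·1 = 8
  -3*Y**2*Z ↦ -3·1·4·1 = -12
  -Y*Z**2 ↦ -1·1·2·1 = -2
  2*Z**3 ↦ 2·1·1·1 = 2
Sum: F(0, 2, 1) = (0) + (0) + (0) + (0) + (0) + (8) + (-12) + (-2) + (2) = -4.
Reducing mod 11: -4 ≡ 7 (mod 11).
Since F(a, b, c) ≡ 7 ≠ 0 (mod 11), P does NOT lie on the curve.


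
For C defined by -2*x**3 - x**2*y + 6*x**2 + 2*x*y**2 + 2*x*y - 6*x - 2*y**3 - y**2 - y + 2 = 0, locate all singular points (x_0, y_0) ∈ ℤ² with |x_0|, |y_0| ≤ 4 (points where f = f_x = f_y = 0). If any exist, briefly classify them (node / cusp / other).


Singular points: {(1, 0)}; classification: cusp.

Compute partial derivatives:
  f_x = -6*x**2 - 2*x*y + 12*x + 2*y**2 + 2*y - 6.
  f_y = -x**2 + 4*x*y + 2*x - 6*y**2 - 2*y - 1.
Scan x_0 ∈ {−4, ..., 4}. For each x_0, f_y(x_0, y) is a polynomial in y; find its integer roots y ∈ {−4, ..., 4}, then test f_x and f at those candidates.
  x = -4: f_y(-4, y) = -6*y**2 - 18*y - 25; no integer root y with |y| ≤ 4.
  x = -3: f_y(-3, y) = -6*y**2 - 14*y - 16; no integer root y with |y| ≤ 4.
  x = -2: f_y(-2, y) = -6*y**2 - 10*y - 9; no integer root y with |y| ≤ 4.
  x = -1: f_y(-1, y) = -6*y**2 - 6*y - 4; no integer root y with |y| ≤ 4.
  x = 0: f_y(0, y) = -6*y**2 - 2*y - 1; no integer root y with |y| ≤ 4.
  x = 1: f_y(1, y) = -6*y**2 + 2*y; vanishes at y ∈ {0}. (1, 0): f_x = 0, f = 0 — SINGULAR.
  x = 2: f_y(2, y) = -6*y**2 + 6*y - 1; no integer root y with |y| ≤ 4.
  x = 3: f_y(3, y) = -6*y**2 + 10*y - 4; vanishes at y ∈ {1}. (3, 1): f_x = -26 ≠ 0.
  x = 4: f_y(4, y) = -6*y**2 + 14*y - 9; no integer root y with |y| ≤ 4.
Only singular point on the grid: (1, 0).
Classify: substitute x = 1 + u, y = 0 + v and expand: f = -2*u**3 - u**2*v + 2*u*v**2 - 2*v**3 + v**2.
No constant or linear terms (consistent with a singular point). Quadratic part: v**2. Cubic part: -2*u**3 - u**2*v + 2*u*v**2 - 2*v**3.
The quadratic part v**2 is a perfect square, so there is a single (double) tangent line v = 0, i.e. y = 0. Restricting the cubic part to that line (v = 0) leaves -2*u**3 ≠ 0, so f is not divisible by v and the branch is v² ≈ 2*u**3 to lowest order — this is a cusp.
Classification: cusp.


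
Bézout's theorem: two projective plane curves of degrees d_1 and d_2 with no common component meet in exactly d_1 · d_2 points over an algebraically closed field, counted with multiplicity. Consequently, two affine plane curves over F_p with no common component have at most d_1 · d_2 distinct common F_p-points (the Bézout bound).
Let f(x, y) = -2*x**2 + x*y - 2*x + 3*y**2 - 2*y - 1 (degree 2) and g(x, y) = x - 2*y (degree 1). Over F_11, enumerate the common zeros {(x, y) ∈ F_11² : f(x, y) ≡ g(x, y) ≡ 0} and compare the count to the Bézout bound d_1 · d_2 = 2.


Common zeros: ∅; count = 0; Bézout bound = 2.

deg(f) = 2, deg(g) = 1, so Bézout bound = 2.
Scan x ∈ F_11. For each x, list the y ∈ F_11 with f(x, y) ≡ 0 and those with g(x, y) ≡ 0 (mod 11); the common zeros in that column are the intersection.
  x = 0: f ≡ 0 at y ∈ {1, 7}; g ≡ 0 at y ∈ {0}; common: ∅.
  x = 1: f ≡ 0 at y ∈ ∅; g ≡ 0 at y ∈ {6}; common: ∅.
  x = 2: f ≡ 0 at y ∈ ∅; g ≡ 0 at y ∈ {1}; common: ∅.
  x = 3: f ≡ 0 at y ∈ {2, 5}; g ≡ 0 at y ∈ {7}; common: ∅.
  x = 4: f ≡ 0 at y ∈ {5, 9}; g ≡ 0 at y ∈ {2}; common: ∅.
  x = 5: f ≡ 0 at y ∈ {1, 9}; g ≡ 0 at y ∈ {8}; common: ∅.
  x = 6: f ≡ 0 at y ∈ ∅; g ≡ 0 at y ∈ {3}; common: ∅.
  x = 7: f ≡ 0 at y ∈ ∅; g ≡ 0 at y ∈ {9}; common: ∅.
  x = 8: f ≡ 0 at y ∈ {2, 7}; g ≡ 0 at y ∈ {4}; common: ∅.
  x = 9: f ≡ 0 at y ∈ ∅; g ≡ 0 at y ∈ {10}; common: ∅.
  x = 10: f ≡ 0 at y ∈ ∅; g ≡ 0 at y ∈ {5}; common: ∅.
Collecting: common zeros = ∅, so the count is 0.
Comparison with the Bézout bound: 0 ≤ 2 = deg(f)·deg(g), as expected for curves with no common component (the affine F_11-count falls short of the bound because intersections may lie at infinity, over extension fields, or carry multiplicity).


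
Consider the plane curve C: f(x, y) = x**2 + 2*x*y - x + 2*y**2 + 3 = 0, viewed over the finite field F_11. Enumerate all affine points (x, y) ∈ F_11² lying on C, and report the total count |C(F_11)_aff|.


Affine F_11-points: {(0, 2), (0, 9), (2, 1), (2, 8), (5, 8), (5, 9), (6, 0), (6, 5), (7, 5), (7, 10), (8, 1), (8, 2)}; count = 12.

For each of the 121 pairs (x, y) ∈ F_11², evaluate f(x, y) mod 11. Record the zeros.
  x = 0: [0↦3, 1↦5, 2↦0, 3↦10, 4↦2, 5↦9, 6↦9, 7↦2, 8↦10, 9↦0, 10↦5]  zeros at y ∈ {2, 9}
  x = 1: [0↦3, 1↦7, 2↦4, 3↦5, 4↦10, 5↦8, 6↦10, 7↦5, 8↦4, 9↦7, 10↦3]  zeros at y ∈ ∅
  x = 2: [0↦5, 1↦0, 2↦10, 3↦2, 4↦9, 5↦9, 6↦2, 7↦10, 8↦0, 9↦5, 10↦3]  zeros at y ∈ {1, 8}
  x = 3: [0↦9, 1↦6, 2↦7, 3↦1, 4↦10, 5↦1, 6↦7, 7↦6, 8↦9, 9↦5, 10↦5]  zeros at y ∈ ∅
  x = 4: [0↦4, 1↦3, 2↦6, 3↦2, 4↦2, 5↦6, 6↦3, 7↦4, 8↦9, 9↦7, 10↦9]  zeros at y ∈ ∅
  x = 5: [0↦1, 1↦2, 2↦7, 3↦5, 4↦7, 5↦2, 6↦1, 7↦4, 8↦0, 9↦0, 10↦4]  zeros at y ∈ {8, 9}
  x = 6: [0↦0, 1↦3, 2↦10, 3↦10, 4↦3, 5↦0, 6↦1, 7↦6, 8↦4, 9↦6, 10↦1]  zeros at y ∈ {0, 5}
  x = 7: [0↦1, 1↦6, 2↦4, 3↦6, 4↦1, 5↦0, 6↦3, 7↦10, 8↦10, 9↦3, 10↦0]  zeros at y ∈ {5, 10}
  x = 8: [0↦4, 1↦0, 2↦0, 3↦4, 4↦1, 5↦2, 6↦7, 7↦5, 8↦7, 9↦2, 10↦1]  zeros at y ∈ {1, 2}
  x = 9: [0↦9, 1↦7, 2↦9, 3↦4, 4↦3, 5↦6, 6↦2, 7↦2, 8↦6, 9↦3, 10↦4]  zeros at y ∈ ∅
  x = 10: [0↦5, 1↦5, 2↦9, 3↦6, 4↦7, 5↦1, 6↦10, 7↦1, 8↦7, 9↦6, 10↦9]  zeros at y ∈ ∅
Collecting zeros: affine points = {(0, 2), (0, 9), (2, 1), (2, 8), (5, 8), (5, 9), (6, 0), (6, 5), (7, 5), (7, 10), (8, 1), (8, 2)}.
Total count |C(F_11)_aff| = 12.


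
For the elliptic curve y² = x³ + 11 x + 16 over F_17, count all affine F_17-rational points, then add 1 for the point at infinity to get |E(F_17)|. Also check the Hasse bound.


Affine points = {(0, 4), (0, 13), (3, 5), (3, 12), (5, 3), (5, 14), (6, 3), (6, 14), (8, 2), (8, 15), (10, 2), (10, 15), (16, 2), (16, 15)}; affine count = 14; |E(F_17)| = 15.

Discriminant check: Δ ∝ 4a³ + 27b² = 4·11³ + 27·16² = 4·1331 + 27·256 ≡ 13 (mod 17). Nonzero ⇒ E is nonsingular.
For each x ∈ F_17, compute rhs = x³ + 11·x + 16 mod 17, then count y ∈ F_17 with y² ≡ rhs.
  x = 0: rhs = 16, matching y values: 4, 13 (2 points).
  x = 1: rhs = 11, matching y values: none (0 points).
  x = 2: rhs = 12, matching y values: none (0 points).
  x = 3: rhs = 8, matching y values: 5, 12 (2 points).
  x = 4: rhs = 5, matching y values: none (0 points).
  x = 5: rhs = 9, matching y values: 3, 14 (2 points).
  x = 6: rhs = 9, matching y values: 3, 14 (2 points).
  x = 7: rhs = 11, matching y values: none (0 points).
  x = 8: rhs = 4, matching y values: 2, 15 (2 points).
  x = 9: rhs = 11, matching y values: none (0 points).
  x = 10: rhs = 4, matching y values: 2, 15 (2 points).
  x = 11: rhs = 6, matching y values: none (0 points).
  x = 12: rhs = 6, matching y values: none (0 points).
  x = 13: rhs = 10, matching y values: none (0 points).
  x = 14: rhs = 7, matching y values: none (0 points).
  x = 15: rhs = 3, matching y values: none (0 points).
  x = 16: rhs = 4, matching y values: 2, 15 (2 points).
Total affine count: 14.
Full point count |E(F_17)| = 14 + 1 = 15.
Hasse bound: |15 − (17+1)| = |-3| = 3 ≤ 2√17 ≈ 8.2462 ✓.


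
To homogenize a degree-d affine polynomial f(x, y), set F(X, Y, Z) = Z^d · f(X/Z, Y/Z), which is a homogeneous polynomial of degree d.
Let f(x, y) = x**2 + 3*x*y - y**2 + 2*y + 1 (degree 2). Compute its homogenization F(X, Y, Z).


F(X, Y, Z) = X**2 + 3*X*Y - Y**2 + 2*Y*Z + Z**2

deg(f) = 2.
Substitute x = X/Z, y = Y/Z into f, then multiply by Z^2.
  monomial 1·x^2·y^0 ↦ 1·X^2·Y^0·Z^0.
  monomial 3·x^1·y^1 ↦ 3·X^1·Y^1·Z^0.
  monomial -1·x^0·y^2 ↦ -1·X^0·Y^2·Z^0.
  monomial 2·x^0·y^1 ↦ 2·X^0·Y^1·Z^1.
  monomial 1·x^0·y^0 ↦ 1·X^0·Y^0·Z^2.
Collecting: F(X, Y, Z) = X**2 + 3*X*Y - Y**2 + 2*Y*Z + Z**2.


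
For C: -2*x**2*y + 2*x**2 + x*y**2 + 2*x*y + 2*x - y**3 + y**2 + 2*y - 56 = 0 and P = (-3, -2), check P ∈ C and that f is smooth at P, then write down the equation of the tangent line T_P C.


Tangent line at P: -34*x - 26*y - 154 = 0.

Step 1: f(-3, -2) = 0, so P lies on C.
Step 2: partial derivatives
  f_x(x, y) = -4*x*y + 4*x + y**2 + 2*y + 2, f_y(x, y) = -2*x**2 + 2*x*y + 2*x - 3*y**2 + 2*y + 2.
  f_x(P) = -34, f_y(P) = -26 (gradient nonzero, so P is smooth).
Step 3: tangent line at P: -34·(x − -3) + -26·(y − -2) = 0.
Expanding: -34*x - 26*y - 154 = 0.


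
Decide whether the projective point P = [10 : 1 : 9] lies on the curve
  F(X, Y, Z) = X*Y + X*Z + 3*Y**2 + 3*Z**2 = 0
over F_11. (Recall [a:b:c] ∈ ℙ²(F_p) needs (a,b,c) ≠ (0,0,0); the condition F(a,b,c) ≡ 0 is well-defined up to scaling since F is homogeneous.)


F(10,1,9) ≡ 5 (mod 11); P is NOT on the curve.

Evaluate F(10, 1, 9) term-by-term (mod 11).
  X*Y ↦ 1·10·1·1 = 10
  X*Z ↦ 1·10·1·9 = 90
  3*Y**2 ↦ 3·1·1·1 = 3
  3*Z**2 ↦ 3·1·1·81 = 243
Sum: F(10, 1, 9) = (10) + (90) + (3) + (243) = 346.
Reducing mod 11: 346 ≡ 5 (mod 11).
Since F(a, b, c) ≡ 5 ≠ 0 (mod 11), P does NOT lie on the curve.


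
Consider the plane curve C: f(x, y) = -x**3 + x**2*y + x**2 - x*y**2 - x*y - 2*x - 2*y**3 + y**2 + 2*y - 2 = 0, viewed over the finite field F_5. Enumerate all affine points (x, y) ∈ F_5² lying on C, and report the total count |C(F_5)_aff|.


Affine F_5-points: {(0, 2), (2, 0)}; count = 2.

For each of the 25 pairs (x, y) ∈ F_5², evaluate f(x, y) mod 5. Record the zeros.
  x = 0: [0↦3, 1↦4, 2↦0, 3↦4, 4↦4]  zeros at y ∈ {2}
  x = 1: [0↦1, 1↦1, 2↦4, 3↦3, 4↦1]  zeros at y ∈ ∅
  x = 2: [0↦0, 1↦1, 2↦3, 3↦4, 4↦2]  zeros at y ∈ {0}
  x = 3: [0↦4, 1↦3, 2↦1, 3↦1, 4↦1]  zeros at y ∈ ∅
  x = 4: [0↦2, 1↦1, 2↦2, 3↦3, 4↦2]  zeros at y ∈ ∅
Collecting zeros: affine points = {(0, 2), (2, 0)}.
Total count |C(F_5)_aff| = 2.


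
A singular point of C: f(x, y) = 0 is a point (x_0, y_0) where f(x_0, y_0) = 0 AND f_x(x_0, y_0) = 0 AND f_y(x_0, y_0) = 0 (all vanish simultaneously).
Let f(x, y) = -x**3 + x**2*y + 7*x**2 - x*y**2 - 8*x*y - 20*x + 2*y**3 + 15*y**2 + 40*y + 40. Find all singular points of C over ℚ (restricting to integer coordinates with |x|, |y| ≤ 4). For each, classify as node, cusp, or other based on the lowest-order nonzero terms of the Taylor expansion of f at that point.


Singular points: {(2, -2)}; classification: node.

Compute partial derivatives:
  f_x = -3*x**2 + 2*x*y + 14*x - y**2 - 8*y - 20.
  f_y = x**2 - 2*x*y - 8*x + 6*y**2 + 30*y + 40.
Scan x_0 ∈ {−4, ..., 4}. For each x_0, f_y(x_0, y) is a polynomial in y; find its integer roots y ∈ {−4, ..., 4}, then test f_x and f at those candidates.
  x = -4: f_y(-4, y) = 6*y**2 + 38*y + 88; no integer root y with |y| ≤ 4.
  x = -3: f_y(-3, y) = 6*y**2 + 36*y + 73; no integer root y with |y| ≤ 4.
  x = -2: f_y(-2, y) = 6*y**2 + 34*y + 60; no integer root y with |y| ≤ 4.
  x = -1: f_y(-1, y) = 6*y**2 + 32*y + 49; no integer root y with |y| ≤ 4.
  x = 0: f_y(0, y) = 6*y**2 + 30*y + 40; no integer root y with |y| ≤ 4.
  x = 1: f_y(1, y) = 6*y**2 + 28*y + 33; no integer root y with |y| ≤ 4.
  x = 2: f_y(2, y) = 6*y**2 + 26*y + 28; vanishes at y ∈ {-2}. (2, -2): f_x = 0, f = 0 — SINGULAR.
  x = 3: f_y(3, y) = 6*y**2 + 24*y + 25; no integer root y with |y| ≤ 4.
  x = 4: f_y(4, y) = 6*y**2 + 22*y + 24; no integer root y with |y| ≤ 4.
Only singular point on the grid: (2, -2).
Classify: substitute x = 2 + u, y = -2 + v and expand: f = -u**3 + u**2*v - u**2 - u*v**2 + 2*v**3 + v**2.
No constant or linear terms (consistent with a singular point). Quadratic part: -u**2 + v**2. Cubic part: -u**3 + u**2*v - u*v**2 + 2*v**3.
The quadratic part v**2 - u**2 = (v − u)(v + u) splits into two distinct linear factors, so there are two distinct tangent lines y − -2 = ±(x − 2) — this is a node (ordinary double point).
Classification: node.


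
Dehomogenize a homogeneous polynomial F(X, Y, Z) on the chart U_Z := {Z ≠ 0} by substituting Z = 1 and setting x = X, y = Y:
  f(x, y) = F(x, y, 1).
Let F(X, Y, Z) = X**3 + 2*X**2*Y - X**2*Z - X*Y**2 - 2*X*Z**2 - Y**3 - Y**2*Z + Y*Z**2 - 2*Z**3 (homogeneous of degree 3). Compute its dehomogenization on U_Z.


f(x, y) = x**3 + 2*x**2*y - x**2 - x*y**2 - 2*x - y**3 - y**2 + y - 2

On U_Z we set Z = 1. Each monomial c·X^i·Y^j·Z^k in F becomes c·x^i·y^j·1^k = c·x^i·y^j.
Substituting Z = 1: F(X, Y, 1) = x**3 + 2*x**2*y - x**2 - x*y**2 - 2*x - y**3 - y**2 + y - 2.
Note: deg(f) ≤ deg(F) = 3; strict inequality happens when F is divisible by Z (lost terms).


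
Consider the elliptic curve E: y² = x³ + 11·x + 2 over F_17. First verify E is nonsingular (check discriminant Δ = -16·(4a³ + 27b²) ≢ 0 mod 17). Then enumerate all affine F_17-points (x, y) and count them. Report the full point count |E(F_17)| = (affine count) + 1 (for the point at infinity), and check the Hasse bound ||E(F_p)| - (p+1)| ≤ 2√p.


Affine points = {(0, 6), (0, 11), (2, 7), (2, 10), (4, 5), (4, 12), (11, 3), (11, 14), (12, 3), (12, 14), (13, 8), (13, 9)}; affine count = 12; |E(F_17)| = 13.

Discriminant check: Δ ∝ 4a³ + 27b² = 4·11³ + 27·2² = 4·1331 + 27·4 ≡ 9 (mod 17). Nonzero ⇒ E is nonsingular.
For each x ∈ F_17, compute rhs = x³ + 11·x + 2 mod 17, then count y ∈ F_17 with y² ≡ rhs.
  x = 0: rhs = 2, matching y values: 6, 11 (2 points).
  x = 1: rhs = 14, matching y values: none (0 points).
  x = 2: rhs = 15, matching y values: 7, 10 (2 points).
  x = 3: rhs = 11, matching y values: none (0 points).
  x = 4: rhs = 8, matching y values: 5, 12 (2 points).
  x = 5: rhs = 12, matching y values: none (0 points).
  x = 6: rhs = 12, matching y values: none (0 points).
  x = 7: rhs = 14, matching y values: none (0 points).
  x = 8: rhs = 7, matching y values: none (0 points).
  x = 9: rhs = 14, matching y values: none (0 points).
  x = 10: rhs = 7, matching y values: none (0 points).
  x = 11: rhs = 9, matching y values: 3, 14 (2 points).
  x = 12: rhs = 9, matching y values: 3, 14 (2 points).
  x = 13: rhs = 13, matching y values: 8, 9 (2 points).
  x = 14: rhs = 10, matching y values: none (0 points).
  x = 15: rhs = 6, matching y values: none (0 points).
  x = 16: rhs = 7, matching y values: none (0 points).
Total affine count: 12.
Full point count |E(F_17)| = 12 + 1 = 13.
Hasse bound: |13 − (17+1)| = |-5| = 5 ≤ 2√17 ≈ 8.2462 ✓.


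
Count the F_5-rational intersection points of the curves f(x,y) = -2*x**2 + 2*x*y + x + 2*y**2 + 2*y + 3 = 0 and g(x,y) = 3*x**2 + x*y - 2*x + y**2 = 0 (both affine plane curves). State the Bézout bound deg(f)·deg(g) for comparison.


Common zeros: {(4, 0)}; count = 1; Bézout bound = 4.

deg(f) = 2, deg(g) = 2, so Bézout bound = 4.
Scan x ∈ F_5. For each x, list the y ∈ F_5 with f(x, y) ≡ 0 and those with g(x, y) ≡ 0 (mod 5); the common zeros in that column are the intersection.
  x = 0: f ≡ 0 at y ∈ {2}; g ≡ 0 at y ∈ {0}; common: ∅.
  x = 1: f ≡ 0 at y ∈ {4}; g ≡ 0 at y ∈ ∅; common: ∅.
  x = 2: f ≡ 0 at y ∈ {1}; g ≡ 0 at y ∈ ∅; common: ∅.
  x = 3: f ≡ 0 at y ∈ {3}; g ≡ 0 at y ∈ {1}; common: ∅.
  x = 4: f ≡ 0 at y ∈ {0}; g ≡ 0 at y ∈ {0, 1}; common: {0}.
Collecting: common zeros = {(4, 0)}, so the count is 1.
Comparison with the Bézout bound: 1 ≤ 4 = deg(f)·deg(g), as expected for curves with no common component (the affine F_5-count falls short of the bound because intersections may lie at infinity, over extension fields, or carry multiplicity).


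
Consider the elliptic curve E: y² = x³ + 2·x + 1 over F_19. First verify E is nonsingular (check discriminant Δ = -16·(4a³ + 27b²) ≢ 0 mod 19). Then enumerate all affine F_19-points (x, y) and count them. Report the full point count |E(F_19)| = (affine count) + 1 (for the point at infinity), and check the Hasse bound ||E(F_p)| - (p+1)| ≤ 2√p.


Affine points = {(0, 1), (0, 18), (1, 2), (1, 17), (4, 4), (4, 15), (6, 1), (6, 18), (7, 4), (7, 15), (8, 4), (8, 15), (9, 8), (9, 11), (11, 9), (11, 10), (12, 9), (12, 10), (13, 1), (13, 18), (15, 9), (15, 10), (16, 5), (16, 14), (18, 6), (18, 13)}; affine count = 26; |E(F_19)| = 27.

Discriminant check: Δ ∝ 4a³ + 27b² = 4·2³ + 27·1² = 4·8 + 27·1 ≡ 2 (mod 19). Nonzero ⇒ E is nonsingular.
For each x ∈ F_19, compute rhs = x³ + 2·x + 1 mod 19, then count y ∈ F_19 with y² ≡ rhs.
  x = 0: rhs = 1, matching y values: 1, 18 (2 points).
  x = 1: rhs = 4, matching y values: 2, 17 (2 points).
  x = 2: rhs = 13, matching y values: none (0 points).
  x = 3: rhs = 15, matching y values: none (0 points).
  x = 4: rhs = 16, matching y values: 4, 15 (2 points).
  x = 5: rhs = 3, matching y values: none (0 points).
  x = 6: rhs = 1, matching y values: 1, 18 (2 points).
  x = 7: rhs = 16, matching y values: 4, 15 (2 points).
  x = 8: rhs = 16, matching y values: 4, 15 (2 points).
  x = 9: rhs = 7, matching y values: 8, 11 (2 points).
  x = 10: rhs = 14, matching y values: none (0 points).
  x = 11: rhs = 5, matching y values: 9, 10 (2 points).
  x = 12: rhs = 5, matching y values: 9, 10 (2 points).
  x = 13: rhs = 1, matching y values: 1, 18 (2 points).
  x = 14: rhs = 18, matching y values: none (0 points).
  x = 15: rhs = 5, matching y values: 9, 10 (2 points).
  x = 16: rhs = 6, matching y values: 5, 14 (2 points).
  x = 17: rhs = 8, matching y values: none (0 points).
  x = 18: rhs = 17, matching y values: 6, 13 (2 points).
Total affine count: 26.
Full point count |E(F_19)| = 26 + 1 = 27.
Hasse bound: |27 − (19+1)| = |7| = 7 ≤ 2√19 ≈ 8.7178 ✓.


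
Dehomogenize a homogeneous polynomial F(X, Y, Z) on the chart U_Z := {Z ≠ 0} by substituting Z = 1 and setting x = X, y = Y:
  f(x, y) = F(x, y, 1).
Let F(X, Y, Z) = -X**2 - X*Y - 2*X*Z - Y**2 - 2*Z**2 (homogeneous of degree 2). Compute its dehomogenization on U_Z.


f(x, y) = -x**2 - x*y - 2*x - y**2 - 2

On U_Z we set Z = 1. Each monomial c·X^i·Y^j·Z^k in F becomes c·x^i·y^j·1^k = c·x^i·y^j.
Substituting Z = 1: F(X, Y, 1) = -x**2 - x*y - 2*x - y**2 - 2.
Note: deg(f) ≤ deg(F) = 2; strict inequality happens when F is divisible by Z (lost terms).


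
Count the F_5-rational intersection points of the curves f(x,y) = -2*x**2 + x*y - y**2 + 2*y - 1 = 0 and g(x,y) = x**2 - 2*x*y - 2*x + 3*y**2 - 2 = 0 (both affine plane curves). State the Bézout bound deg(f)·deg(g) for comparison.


Common zeros: {(3, 4)}; count = 1; Bézout bound = 4.

deg(f) = 2, deg(g) = 2, so Bézout bound = 4.
Scan x ∈ F_5. For each x, list the y ∈ F_5 with f(x, y) ≡ 0 and those with g(x, y) ≡ 0 (mod 5); the common zeros in that column are the intersection.
  x = 0: f ≡ 0 at y ∈ {1}; g ≡ 0 at y ∈ {2, 3}; common: ∅.
  x = 1: f ≡ 0 at y ∈ ∅; g ≡ 0 at y ∈ {2}; common: ∅.
  x = 2: f ≡ 0 at y ∈ {2}; g ≡ 0 at y ∈ {4}; common: ∅.
  x = 3: f ≡ 0 at y ∈ {1, 4}; g ≡ 0 at y ∈ {3, 4}; common: {4}.
  x = 4: f ≡ 0 at y ∈ {2, 4}; g ≡ 0 at y ∈ ∅; common: ∅.
Collecting: common zeros = {(3, 4)}, so the count is 1.
Comparison with the Bézout bound: 1 ≤ 4 = deg(f)·deg(g), as expected for curves with no common component (the affine F_5-count falls short of the bound because intersections may lie at infinity, over extension fields, or carry multiplicity).


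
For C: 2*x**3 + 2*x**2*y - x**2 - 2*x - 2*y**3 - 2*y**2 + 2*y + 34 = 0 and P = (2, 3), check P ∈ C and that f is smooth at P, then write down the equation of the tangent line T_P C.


Tangent line at P: 42*x - 56*y + 84 = 0.

Step 1: f(2, 3) = 0, so P lies on C.
Step 2: partial derivatives
  f_x(x, y) = 6*x**2 + 4*x*y - 2*x - 2, f_y(x, y) = 2*x**2 - 6*y**2 - 4*y + 2.
  f_x(P) = 42, f_y(P) = -56 (gradient nonzero, so P is smooth).
Step 3: tangent line at P: 42·(x − 2) + -56·(y − 3) = 0.
Expanding: 42*x - 56*y + 84 = 0.


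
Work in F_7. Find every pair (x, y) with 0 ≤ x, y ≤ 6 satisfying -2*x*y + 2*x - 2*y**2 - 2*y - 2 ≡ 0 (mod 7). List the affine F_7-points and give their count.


Affine F_7-points: {(0, 2), (0, 4), (1, 0), (1, 5), (4, 3), (4, 6)}; count = 6.

For each of the 49 pairs (x, y) ∈ F_7², evaluate f(x, y) mod 7. Record the zeros.
  x = 0: [0↦5, 1↦1, 2↦0, 3↦2, 4↦0, 5↦1, 6↦5]  zeros at y ∈ {2, 4}
  x = 1: [0↦0, 1↦1, 2↦5, 3↦5, 4↦1, 5↦0, 6↦2]  zeros at y ∈ {0, 5}
  x = 2: [0↦2, 1↦1, 2↦3, 3↦1, 4↦2, 5↦6, 6↦6]  zeros at y ∈ ∅
  x = 3: [0↦4, 1↦1, 2↦1, 3↦4, 4↦3, 5↦5, 6↦3]  zeros at y ∈ ∅
  x = 4: [0↦6, 1↦1, 2↦6, 3↦0, 4↦4, 5↦4, 6↦0]  zeros at y ∈ {3, 6}
  x = 5: [0↦1, 1↦1, 2↦4, 3↦3, 4↦5, 5↦3, 6↦4]  zeros at y ∈ ∅
  x = 6: [0↦3, 1↦1, 2↦2, 3↦6, 4↦6, 5↦2, 6↦1]  zeros at y ∈ ∅
Collecting zeros: affine points = {(0, 2), (0, 4), (1, 0), (1, 5), (4, 3), (4, 6)}.
Total count |C(F_7)_aff| = 6.


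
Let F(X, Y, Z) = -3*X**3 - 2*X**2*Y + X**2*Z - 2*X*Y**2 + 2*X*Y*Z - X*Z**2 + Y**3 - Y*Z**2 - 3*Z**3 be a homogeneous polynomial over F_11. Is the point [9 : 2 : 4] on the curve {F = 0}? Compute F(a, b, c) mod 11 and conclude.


F(9,2,4) ≡ 0 (mod 11); P is on the curve.

Evaluate F(9, 2, 4) term-by-term (mod 11).
  -3*X**3 ↦ -3·729·1·1 = -2187
  -2*X**2*Y ↦ -2·81·2·1 = -324
  X**2*Z ↦ 1·81·1·4 = 324
  -2*X*Y**2 ↦ -2·9·4·1 = -72
  2*X*Y*Z ↦ 2·9·2·4 = 144
  -X*Z**2 ↦ -1·9·1·16 = -144
  Y**3 ↦ 1·1·8·1 = 8
  -Y*Z**2 ↦ -1·1·2·16 = -32
  -3*Z**3 ↦ -3·1·1·64 = -192
Sum: F(9, 2, 4) = (-2187) + (-324) + (324) + (-72) + (144) + (-144) + (8) + (-32) + (-192) = -2475.
Reducing mod 11: -2475 ≡ 0 (mod 11).
Since F(a, b, c) ≡ 0 (mod 11), P lies on the curve.


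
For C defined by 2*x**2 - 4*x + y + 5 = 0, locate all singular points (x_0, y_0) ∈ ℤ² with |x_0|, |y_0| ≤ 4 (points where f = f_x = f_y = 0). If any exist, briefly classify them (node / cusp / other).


No singular points in the scanned grid; C is smooth there.

Compute partial derivatives:
  f_x = 4*x - 4.
  f_y = 1.
f_y = 1 is a nonzero constant, so f_y never vanishes: no point (x, y) can satisfy f = f_x = f_y = 0. In particular no (x, y) ∈ {−4, ..., 4}² is singular; the curve is smooth.


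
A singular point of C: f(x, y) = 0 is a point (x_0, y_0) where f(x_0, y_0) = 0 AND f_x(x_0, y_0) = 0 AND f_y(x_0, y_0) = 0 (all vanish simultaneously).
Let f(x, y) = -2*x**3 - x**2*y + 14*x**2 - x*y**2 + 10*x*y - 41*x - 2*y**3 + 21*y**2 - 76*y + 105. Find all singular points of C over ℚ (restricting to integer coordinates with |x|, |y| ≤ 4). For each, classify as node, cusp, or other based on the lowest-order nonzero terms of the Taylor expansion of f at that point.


Singular points: {(2, 3)}; classification: node.

Compute partial derivatives:
  f_x = -6*x**2 - 2*x*y + 28*x - y**2 + 10*y - 41.
  f_y = -x**2 - 2*x*y + 10*x - 6*y**2 + 42*y - 76.
Scan x_0 ∈ {−4, ..., 4}. For each x_0, f_y(x_0, y) is a polynomial in y; find its integer roots y ∈ {−4, ..., 4}, then test f_x and f at those candidates.
  x = -4: f_y(-4, y) = -6*y**2 + 50*y - 132; no integer root y with |y| ≤ 4.
  x = -3: f_y(-3, y) = -6*y**2 + 48*y - 115; no integer root y with |y| ≤ 4.
  x = -2: f_y(-2, y) = -6*y**2 + 46*y - 100; no integer root y with |y| ≤ 4.
  x = -1: f_y(-1, y) = -6*y**2 + 44*y - 87; no integer root y with |y| ≤ 4.
  x = 0: f_y(0, y) = -6*y**2 + 42*y - 76; no integer root y with |y| ≤ 4.
  x = 1: f_y(1, y) = -6*y**2 + 40*y - 67; no integer root y with |y| ≤ 4.
  x = 2: f_y(2, y) = -6*y**2 + 38*y - 60; vanishes at y ∈ {3}. (2, 3): f_x = 0, f = 0 — SINGULAR.
  x = 3: f_y(3, y) = -6*y**2 + 36*y - 55; no integer root y with |y| ≤ 4.
  x = 4: f_y(4, y) = -6*y**2 + 34*y - 52; no integer root y with |y| ≤ 4.
Only singular point on the grid: (2, 3).
Classify: substitute x = 2 + u, y = 3 + v and expand: f = -2*u**3 - u**2*v - u**2 - u*v**2 - 2*v**3 + v**2.
No constant or linear terms (consistent with a singular point). Quadratic part: -u**2 + v**2. Cubic part: -2*u**3 - u**2*v - u*v**2 - 2*v**3.
The quadratic part v**2 - u**2 = (v − u)(v + u) splits into two distinct linear factors, so there are two distinct tangent lines y − 3 = ±(x − 2) — this is a node (ordinary double point).
Classification: node.


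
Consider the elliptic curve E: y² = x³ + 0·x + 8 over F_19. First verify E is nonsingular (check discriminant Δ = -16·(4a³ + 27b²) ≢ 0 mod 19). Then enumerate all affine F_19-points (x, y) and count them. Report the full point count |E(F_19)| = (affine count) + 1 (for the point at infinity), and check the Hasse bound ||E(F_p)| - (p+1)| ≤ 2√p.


Affine points = {(1, 3), (1, 16), (2, 4), (2, 15), (3, 4), (3, 15), (5, 0), (7, 3), (7, 16), (8, 8), (8, 11), (10, 1), (10, 18), (11, 3), (11, 16), (12, 8), (12, 11), (13, 1), (13, 18), (14, 4), (14, 15), (15, 1), (15, 18), (16, 0), (17, 0), (18, 8), (18, 11)}; affine count = 27; |E(F_19)| = 28.

Discriminant check: Δ ∝ 4a³ + 27b² = 4·0³ + 27·8² = 4·0 + 27·64 ≡ 18 (mod 19). Nonzero ⇒ E is nonsingular.
For each x ∈ F_19, compute rhs = x³ + 0·x + 8 mod 19, then count y ∈ F_19 with y² ≡ rhs.
  x = 0: rhs = 8, matching y values: none (0 points).
  x = 1: rhs = 9, matching y values: 3, 16 (2 points).
  x = 2: rhs = 16, matching y values: 4, 15 (2 points).
  x = 3: rhs = 16, matching y values: 4, 15 (2 points).
  x = 4: rhs = 15, matching y values: none (0 points).
  x = 5: rhs = 0, matching y values: 0 (1 points).
  x = 6: rhs = 15, matching y values: none (0 points).
  x = 7: rhs = 9, matching y values: 3, 16 (2 points).
  x = 8: rhs = 7, matching y values: 8, 11 (2 points).
  x = 9: rhs = 15, matching y values: none (0 points).
  x = 10: rhs = 1, matching y values: 1, 18 (2 points).
  x = 11: rhs = 9, matching y values: 3, 16 (2 points).
  x = 12: rhs = 7, matching y values: 8, 11 (2 points).
  x = 13: rhs = 1, matching y values: 1, 18 (2 points).
  x = 14: rhs = 16, matching y values: 4, 15 (2 points).
  x = 15: rhs = 1, matching y values: 1, 18 (2 points).
  x = 16: rhs = 0, matching y values: 0 (1 points).
  x = 17: rhs = 0, matching y values: 0 (1 points).
  x = 18: rhs = 7, matching y values: 8, 11 (2 points).
Total affine count: 27.
Full point count |E(F_19)| = 27 + 1 = 28.
Hasse bound: |28 − (19+1)| = |8| = 8 ≤ 2√19 ≈ 8.7178 ✓.


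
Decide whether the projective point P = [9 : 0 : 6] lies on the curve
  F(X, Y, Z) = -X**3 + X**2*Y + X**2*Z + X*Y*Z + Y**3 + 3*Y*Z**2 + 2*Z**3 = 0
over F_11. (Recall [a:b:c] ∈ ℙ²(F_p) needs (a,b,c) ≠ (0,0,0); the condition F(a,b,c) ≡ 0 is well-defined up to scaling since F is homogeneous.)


F(9,0,6) ≡ 2 (mod 11); P is NOT on the curve.

Evaluate F(9, 0, 6) term-by-term (mod 11).
  -X**3 ↦ -1·729·1·1 = -729
  X**2*Y ↦ 1·81·0·1 = 0
  X**2*Z ↦ 1·81·1·6 = 486
  X*Y*Z ↦ 1·9·0·6 = 0
  Y**3 ↦ 1·1·0·1 = 0
  3*Y*Z**2 ↦ 3·1·0·36 = 0
  2*Z**3 ↦ 2·1·1·216 = 432
Sum: F(9, 0, 6) = (-729) + (0) + (486) + (0) + (0) + (0) + (432) = 189.
Reducing mod 11: 189 ≡ 2 (mod 11).
Since F(a, b, c) ≡ 2 ≠ 0 (mod 11), P does NOT lie on the curve.


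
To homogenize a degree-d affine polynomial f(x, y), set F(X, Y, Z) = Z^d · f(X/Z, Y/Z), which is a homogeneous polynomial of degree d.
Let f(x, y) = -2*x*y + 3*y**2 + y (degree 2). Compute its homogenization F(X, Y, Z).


F(X, Y, Z) = -2*X*Y + 3*Y**2 + Y*Z

deg(f) = 2.
Substitute x = X/Z, y = Y/Z into f, then multiply by Z^2.
  monomial -2·x^1·y^1 ↦ -2·X^1·Y^1·Z^0.
  monomial 3·x^0·y^2 ↦ 3·X^0·Y^2·Z^0.
  monomial 1·x^0·y^1 ↦ 1·X^0·Y^1·Z^1.
Collecting: F(X, Y, Z) = -2*X*Y + 3*Y**2 + Y*Z.


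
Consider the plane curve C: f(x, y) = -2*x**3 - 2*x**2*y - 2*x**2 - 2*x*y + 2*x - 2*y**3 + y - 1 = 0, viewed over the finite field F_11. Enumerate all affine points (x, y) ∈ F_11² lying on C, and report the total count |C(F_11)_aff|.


Affine F_11-points: {(0, 10), (1, 3), (1, 4), (2, 8), (5, 1), (5, 5), (6, 7), (8, 4), (9, 7), (9, 8), (10, 6), (10, 7), (10, 9)}; count = 13.

For each of the 121 pairs (x, y) ∈ F_11², evaluate f(x, y) mod 11. Record the zeros.
  x = 0: [0↦10, 1↦9, 2↦7, 3↦3, 4↦7, 5↦7, 6↦2, 7↦2, 8↦6, 9↦2, 10↦0]  zeros at y ∈ {10}
  x = 1: [0↦8, 1↦3, 2↦8, 3↦0, 4↦0, 5↦7, 6↦9, 7↦5, 8↦5, 9↦8, 10↦2]  zeros at y ∈ {3, 4}
  x = 2: [0↦1, 1↦10, 2↦7, 3↦2, 4↦5, 5↦4, 6↦9, 7↦8, 8↦0, 9↦6, 10↦3]  zeros at y ∈ {8}
  x = 3: [0↦10, 1↦7, 2↦3, 3↦8, 4↦10, 5↦8, 6↦1, 7↦10, 8↦1, 9↦6, 10↦2]  zeros at y ∈ ∅
  x = 4: [0↦1, 1↦4, 2↦6, 3↦6, 4↦3, 5↦7, 6↦6, 7↦10, 8↦7, 9↦7, 10↦9]  zeros at y ∈ ∅
  x = 5: [0↦6, 1↦0, 2↦4, 3↦6, 4↦5, 5↦0, 6↦1, 7↦7, 8↦6, 9↦8, 10↦1]  zeros at y ∈ {1, 5}
  x = 6: [0↦2, 1↦5, 2↦7, 3↦7, 4↦4, 5↦8, 6↦7, 7↦0, 8↦8, 9↦8, 10↦10]  zeros at y ∈ {7}
  x = 7: [0↦10, 1↦7, 2↦3, 3↦8, 4↦10, 5↦8, 6↦1, 7↦10, 8↦1, 9↦6, 10↦2]  zeros at y ∈ ∅
  x = 8: [0↦7, 1↦5, 2↦2, 3↦8, 4↦0, 5↦10, 6↦4, 7↦3, 8↦6, 9↦1, 10↦9]  zeros at y ∈ {4}
  x = 9: [0↦3, 1↦9, 2↦3, 3↦6, 4↦6, 5↦2, 6↦4, 7↦0, 8↦0, 9↦3, 10↦8]  zeros at y ∈ {7, 8}
  x = 10: [0↦8, 1↦7, 2↦5, 3↦1, 4↦5, 5↦5, 6↦0, 7↦0, 8↦4, 9↦0, 10↦9]  zeros at y ∈ {6, 7, 9}
Collecting zeros: affine points = {(0, 10), (1, 3), (1, 4), (2, 8), (5, 1), (5, 5), (6, 7), (8, 4), (9, 7), (9, 8), (10, 6), (10, 7), (10, 9)}.
Total count |C(F_11)_aff| = 13.


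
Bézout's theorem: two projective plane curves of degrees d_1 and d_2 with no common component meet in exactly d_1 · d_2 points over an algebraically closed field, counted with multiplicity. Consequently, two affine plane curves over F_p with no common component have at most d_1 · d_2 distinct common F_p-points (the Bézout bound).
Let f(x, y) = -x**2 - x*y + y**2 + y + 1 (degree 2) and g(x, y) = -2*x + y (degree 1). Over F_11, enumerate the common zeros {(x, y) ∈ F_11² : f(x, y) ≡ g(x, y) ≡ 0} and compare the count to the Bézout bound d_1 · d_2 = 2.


Common zeros: {(10, 9)}; count = 1; Bézout bound = 2.

deg(f) = 2, deg(g) = 1, so Bézout bound = 2.
Scan x ∈ F_11. For each x, list the y ∈ F_11 with f(x, y) ≡ 0 and those with g(x, y) ≡ 0 (mod 11); the common zeros in that column are the intersection.
  x = 0: f ≡ 0 at y ∈ ∅; g ≡ 0 at y ∈ {0}; common: ∅.
  x = 1: f ≡ 0 at y ∈ {0}; g ≡ 0 at y ∈ {2}; common: ∅.
  x = 2: f ≡ 0 at y ∈ ∅; g ≡ 0 at y ∈ {4}; common: ∅.
  x = 3: f ≡ 0 at y ∈ {4, 9}; g ≡ 0 at y ∈ {6}; common: ∅.
  x = 4: f ≡ 0 at y ∈ {4, 10}; g ≡ 0 at y ∈ {8}; common: ∅.
  x = 5: f ≡ 0 at y ∈ ∅; g ≡ 0 at y ∈ {10}; common: ∅.
  x = 6: f ≡ 0 at y ∈ {8}; g ≡ 0 at y ∈ {1}; common: ∅.
  x = 7: f ≡ 0 at y ∈ ∅; g ≡ 0 at y ∈ {3}; common: ∅.
  x = 8: f ≡ 0 at y ∈ {8, 10}; g ≡ 0 at y ∈ {5}; common: ∅.
  x = 9: f ≡ 0 at y ∈ ∅; g ≡ 0 at y ∈ {7}; common: ∅.
  x = 10: f ≡ 0 at y ∈ {0, 9}; g ≡ 0 at y ∈ {9}; common: {9}.
Collecting: common zeros = {(10, 9)}, so the count is 1.
Comparison with the Bézout bound: 1 ≤ 2 = deg(f)·deg(g), as expected for curves with no common component (the affine F_11-count falls short of the bound because intersections may lie at infinity, over extension fields, or carry multiplicity).


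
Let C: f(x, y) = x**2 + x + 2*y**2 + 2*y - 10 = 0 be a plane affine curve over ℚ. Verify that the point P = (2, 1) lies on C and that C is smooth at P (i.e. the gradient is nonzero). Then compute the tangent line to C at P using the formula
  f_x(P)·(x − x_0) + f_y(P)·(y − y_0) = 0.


Tangent line at P: 5*x + 6*y - 16 = 0.

Step 1: f(2, 1) = 0, so P lies on C.
Step 2: partial derivatives
  f_x(x, y) = 2*x + 1, f_y(x, y) = 4*y + 2.
  f_x(P) = 5, f_y(P) = 6 (gradient nonzero, so P is smooth).
Step 3: tangent line at P: 5·(x − 2) + 6·(y − 1) = 0.
Expanding: 5*x + 6*y - 16 = 0.
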